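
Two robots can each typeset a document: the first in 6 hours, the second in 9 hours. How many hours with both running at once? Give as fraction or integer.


Rate of A = 1/6 job per hour
Rate of B = 1/9 job per hour
Combined rate = 1/6 + 1/9
Find common denominator: (9 + 6)/(6*9) = 15/54
Combined rate = 5/18 job per hour
Time together = 1 / (5/18) = 18/5 hours

18/5


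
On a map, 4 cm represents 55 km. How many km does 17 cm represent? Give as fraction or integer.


Map scale: 4 cm = 55 km
Measured distance on map = 17 cm
Set up proportion: 17 * 55 / 4
= 935 / 4
= 935/4 km

935/4


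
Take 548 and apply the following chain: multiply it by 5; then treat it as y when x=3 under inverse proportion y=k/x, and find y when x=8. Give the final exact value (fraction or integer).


Start with 548.
Step 1: Multiply by 5: 548 * 5 = 2740
Step 2: Inverse prop: k = (2740)*3; new y = k/8 = 2740*3/8 = 2055/2
Final result = 2055/2

2055/2


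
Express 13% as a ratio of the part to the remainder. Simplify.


Part = 13%, Remainder = 87%
Ratio = 13:87
GCD(13, 87) = 1
Simplify: 13:87 = 13:87

13:87


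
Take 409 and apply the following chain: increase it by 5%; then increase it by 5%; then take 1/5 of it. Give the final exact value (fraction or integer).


Start with 409.
Step 1: Increase by 5%: 409 * 105/100 = 8589/20
Step 2: Increase by 5%: 8589/20 * 105/100 = 180369/400
Step 3: Take 1/5: 180369/400 * 1/5 = 180369/2000
Final result = 180369/2000

180369/2000


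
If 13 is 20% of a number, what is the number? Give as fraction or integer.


Given: 13 is 20% of the whole
Set up: 13 = 20/100 * whole
whole = 13 * 100 / 20
whole = 1300 / 20
whole = 65

65


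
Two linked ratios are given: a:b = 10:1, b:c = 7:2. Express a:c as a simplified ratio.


Given a:b = 10:1 and b:c = 7:2
Make b consistent. Multiply first ratio by 7: a:b = 70:7
Multiply second ratio by 1: b:c = 7:2
Now b = 7 in both, so a:b:c = 70:7:2
Therefore a:c = 70:2
Simplify by GCD: a:c = 35:1

35:1


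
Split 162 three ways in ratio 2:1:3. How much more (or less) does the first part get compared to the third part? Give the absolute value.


Total parts = 2 + 1 + 3 = 6
Value per part = 162 / 6 = 27
Shares: 2*27=54, 1*27=27, 3*27=81
First share = 54, third share = 81
Difference = |54 - 81| = 27

27


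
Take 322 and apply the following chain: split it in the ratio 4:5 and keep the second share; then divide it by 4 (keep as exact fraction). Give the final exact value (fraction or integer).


Start with 322.
Step 1: Split 4:5, second share = 322 * 5/9 = 1610/9
Step 2: Divide by 4: 1610/9 / 4 = 805/18
Final result = 805/18

805/18


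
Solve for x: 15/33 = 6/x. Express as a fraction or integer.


Setting up: 15/33 = 6/x
Cross multiply: 15 * x = 33 * 6
15x = 198
x = 198/15
x = 66/5

66/5


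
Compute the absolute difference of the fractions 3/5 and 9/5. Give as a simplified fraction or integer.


Simplify: 3/5 = 3/5 and 9/5 = 9/5
Find common denominator: LCD = 5
Convert: 3/5 and 9/5
Difference = |3 - 9|/5 = 6/5
Simplified = 6/5

6/5


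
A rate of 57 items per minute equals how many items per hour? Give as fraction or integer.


Converting from per minute to per hour
Rate = 57 items per minute
Multiply by 60: 57 * 60
= 3420 items per hour

3420


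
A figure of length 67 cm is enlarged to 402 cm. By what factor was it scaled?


Original length = 67 cm
Scaled length = 402 cm
Scale factor = 402 / 67
= 6

6


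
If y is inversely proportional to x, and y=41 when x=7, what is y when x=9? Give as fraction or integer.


Inverse proportion: y = k/x
Find k: k = 7 * 41 = 287
Compute y at x=9: y = 287/9
y = 287/9

287/9


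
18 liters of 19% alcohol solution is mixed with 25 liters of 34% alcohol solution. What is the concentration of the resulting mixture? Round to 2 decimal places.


Solute in mixture 1 = 19% of 18 L = 18*19/100 = 171/50 L
Solute in mixture 2 = 34% of 25 L = 25*34/100 = 17/2 L
Total solute = 171/50 + 17/2 = 298/25 L
Total volume = 18 + 25 = 43 L
Final concentration = 298/25/43 * 100 = 27.72%

27.72


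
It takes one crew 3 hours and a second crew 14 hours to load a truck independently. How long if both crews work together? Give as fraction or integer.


Rate of A = 1/3 job per hour
Rate of B = 1/14 job per hour
Combined rate = 1/3 + 1/14
Find common denominator: (14 + 3)/(3*14) = 17/42
Combined rate = 17/42 job per hour
Time together = 1 / (17/42) = 42/17 hours

42/17


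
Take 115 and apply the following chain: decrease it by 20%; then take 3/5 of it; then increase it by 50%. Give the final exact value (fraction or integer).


Start with 115.
Step 1: Decrease by 20%: 115 * 80/100 = 92
Step 2: Take 3/5: 92 * 3/5 = 276/5
Step 3: Increase by 50%: 276/5 * 150/100 = 414/5
Final result = 414/5

414/5


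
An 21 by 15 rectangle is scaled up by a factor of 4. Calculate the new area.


Original dimensions: 21 x 15
Enlargement factor = 4
New width = 21 * 4 = 84
New height = 15 * 4 = 60
New area = 84 * 60 = 5040

5040


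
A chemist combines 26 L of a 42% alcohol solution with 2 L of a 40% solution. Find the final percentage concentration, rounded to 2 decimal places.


Solute in mixture 1 = 42% of 26 L = 26*42/100 = 273/25 L
Solute in mixture 2 = 40% of 2 L = 2*40/100 = 4/5 L
Total solute = 273/25 + 4/5 = 293/25 L
Total volume = 26 + 2 = 28 L
Final concentration = 293/25/28 * 100 = 41.86%

41.86


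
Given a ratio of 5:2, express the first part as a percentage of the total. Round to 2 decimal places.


Total parts = 5 + 2 = 7
First part fraction = 5/7
Percentage = (5/7) * 100
= 0.714286 * 100
= 71.43%

71.43


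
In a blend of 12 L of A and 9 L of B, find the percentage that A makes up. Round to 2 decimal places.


Volume of A = 12 L
Volume of B = 9 L
Total volume = 12 + 9 = 21 L
Percentage of A = (12/21) * 100
= 57.14%

57.14


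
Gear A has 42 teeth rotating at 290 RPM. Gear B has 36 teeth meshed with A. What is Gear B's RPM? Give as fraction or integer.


Gear ratio: teeth_A * RPM_A = teeth_B * RPM_B
42 * 290 = 36 * RPM_B
12180 = 36 * RPM_B
RPM_B = 12180 / 36
RPM_B = 1015/3

1015/3


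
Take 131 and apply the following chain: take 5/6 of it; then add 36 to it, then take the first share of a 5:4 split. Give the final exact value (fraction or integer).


Start with 131.
Step 1: Take 5/6: 131 * 5/6 = 655/6
Step 2: Add 36: 655/6+36=871/6; split 5:4 first = 871/6*5/9 = 4355/54
Final result = 4355/54

4355/54


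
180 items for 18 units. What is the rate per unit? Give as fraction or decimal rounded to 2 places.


Total items = 180
Number of units = 18
Unit rate = 180 / 18
= 10 items per unit

10


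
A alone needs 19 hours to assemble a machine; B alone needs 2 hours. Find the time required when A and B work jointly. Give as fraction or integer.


Rate of A = 1/19 job per hour
Rate of B = 1/2 job per hour
Combined rate = 1/19 + 1/2
Find common denominator: (2 + 19)/(19*2) = 21/38
Combined rate = 21/38 job per hour
Time together = 1 / (21/38) = 38/21 hours

38/21


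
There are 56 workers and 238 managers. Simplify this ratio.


Find GCD(56, 238)
GCD = 14
Divide both by 14: 56/14 = 4, 238/14 = 17
Simplified ratio = 4:17

4:17


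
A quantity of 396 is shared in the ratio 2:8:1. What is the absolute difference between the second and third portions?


Total parts = 2 + 8 + 1 = 11
Value per part = 396 / 11 = 36
Shares: 2*36=72, 8*36=288, 1*36=36
Second share = 288, third share = 36
Difference = |288 - 36| = 252

252


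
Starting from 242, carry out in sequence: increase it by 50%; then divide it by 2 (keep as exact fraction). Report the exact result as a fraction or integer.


Start with 242.
Step 1: Increase by 50%: 242 * 150/100 = 363
Step 2: Divide by 2: 363 / 2 = 363/2
Final result = 363/2

363/2


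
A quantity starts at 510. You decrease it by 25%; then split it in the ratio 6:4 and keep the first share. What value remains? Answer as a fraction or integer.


Start with 510.
Step 1: Decrease by 25%: 510 * 75/100 = 765/2
Step 2: Split 6:4, first share = 765/2 * 6/10 = 459/2
Final result = 459/2

459/2


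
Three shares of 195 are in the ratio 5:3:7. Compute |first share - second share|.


Total parts = 5 + 3 + 7 = 15
Value per part = 195 / 15 = 13
Shares: 5*13=65, 3*13=39, 7*13=91
First share = 65, second share = 39
Difference = |65 - 39| = 26

26


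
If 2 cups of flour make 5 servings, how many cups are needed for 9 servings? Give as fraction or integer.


Original: 2 cups for 5 servings
Target servings = 9
Scaling factor = 9/5
New amount = 2 * 9/5
= 18/5
= 18/5 cups

18/5


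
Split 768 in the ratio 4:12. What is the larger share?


Total parts = 4 + 12 = 16
Value per part = 768 / 16 = 48
First share = 4 * 48 = 192
Second share = 12 * 48 = 576
Larger share = 576

576


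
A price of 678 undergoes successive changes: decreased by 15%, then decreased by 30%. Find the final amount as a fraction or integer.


Start: 678
Step 1: decrease by 15% => multiply by 85/100
  678 * 85/100 = 5763/10
Step 2: decrease by 30% => multiply by 70/100
  5763/10 * 70/100 = 40341/100
Final value = 40341/100

40341/100


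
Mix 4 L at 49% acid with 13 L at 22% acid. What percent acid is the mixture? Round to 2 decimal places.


Solute in mixture 1 = 49% of 4 L = 4*49/100 = 49/25 L
Solute in mixture 2 = 22% of 13 L = 13*22/100 = 143/50 L
Total solute = 49/25 + 143/50 = 241/50 L
Total volume = 4 + 13 = 17 L
Final concentration = 241/50/17 * 100 = 28.35%

28.35


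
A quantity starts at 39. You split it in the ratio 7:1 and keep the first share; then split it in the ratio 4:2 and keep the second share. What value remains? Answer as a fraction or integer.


Start with 39.
Step 1: Split 7:1, first share = 39 * 7/8 = 273/8
Step 2: Split 4:2, second share = 273/8 * 2/6 = 91/8
Final result = 91/8

91/8


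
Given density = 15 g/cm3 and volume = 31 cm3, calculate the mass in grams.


Using mass = density * volume
Density = 15 g/cm3
Volume = 31 cm3
Mass = 15 * 31
= 465 g

465


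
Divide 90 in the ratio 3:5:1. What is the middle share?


Ratio = 3:5:1
Total parts = 3 + 5 + 1 = 9
Value per part = 90 / 9 = 10
First share = 3 * 10 = 30
Middle share = 5 * 10 = 50
Third share = 1 * 10 = 10

50


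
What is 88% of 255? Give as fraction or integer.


Compute 88% of 255
Convert percentage: 88% = 88/100
Multiply: 255 * 88/100
= 22440/100
= 1122/5

1122/5


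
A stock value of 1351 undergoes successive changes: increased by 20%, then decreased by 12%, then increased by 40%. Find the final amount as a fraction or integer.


Start: 1351
Step 1: increase by 20% => multiply by 120/100
  1351 * 120/100 = 8106/5
Step 2: decrease by 12% => multiply by 88/100
  8106/5 * 88/100 = 178332/125
Step 3: increase by 40% => multiply by 140/100
  178332/125 * 140/100 = 1248324/625
Final value = 1248324/625

1248324/625


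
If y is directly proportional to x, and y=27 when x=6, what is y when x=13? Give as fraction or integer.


Direct proportion: y = kx
Find k: k = 27/6 = 9/2
Compute y at x=13: y = 9/2 * 13
y = 117/2

117/2


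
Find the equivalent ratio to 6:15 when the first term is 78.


Original ratio: 6:15
First term target: 78
Scale factor = 78 / 6 = 13
Multiply second term: 15 * 13 = 195
Equivalent ratio = 78:195

78:195


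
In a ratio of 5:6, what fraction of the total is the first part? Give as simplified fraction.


Total parts = 5 + 6 = 11
First part fraction = 5/11
Simplify: 5/11 = 5/11

5/11


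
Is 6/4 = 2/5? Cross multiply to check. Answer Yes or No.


Cross multiply to check 6/4 = 2/5
Left cross product: 6 * 5 = 30
Right cross product: 4 * 2 = 8
30 != 8
Not equal, so proportions differ => No

No


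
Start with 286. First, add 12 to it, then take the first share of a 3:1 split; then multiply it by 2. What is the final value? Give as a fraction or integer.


Start with 286.
Step 1: Add 12: 286+12=298; split 3:1 first = 298*3/4 = 447/2
Step 2: Multiply by 2: 447/2 * 2 = 447
Final result = 447

447


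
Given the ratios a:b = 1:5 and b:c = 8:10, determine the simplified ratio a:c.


Given a:b = 1:5 and b:c = 8:10
Make b consistent. Multiply first ratio by 8: a:b = 8:40
Multiply second ratio by 5: b:c = 40:50
Now b = 40 in both, so a:b:c = 8:40:50
Therefore a:c = 8:50
Simplify by GCD: a:c = 4:25

4:25


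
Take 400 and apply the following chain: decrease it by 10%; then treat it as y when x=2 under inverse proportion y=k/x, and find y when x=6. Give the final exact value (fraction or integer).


Start with 400.
Step 1: Decrease by 10%: 400 * 90/100 = 360
Step 2: Inverse prop: k = (360)*2; new y = k/6 = 360*2/6 = 120
Final result = 120

120


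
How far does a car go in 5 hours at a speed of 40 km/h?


Using distance = speed * time
Speed = 40 km/h
Time = 5 hours
Distance = 40 * 5
= 200 km

200


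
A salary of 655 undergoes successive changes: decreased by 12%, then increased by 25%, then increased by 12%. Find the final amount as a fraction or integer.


Start: 655
Step 1: decrease by 12% => multiply by 88/100
  655 * 88/100 = 2882/5
Step 2: increase by 25% => multiply by 125/100
  2882/5 * 125/100 = 1441/2
Step 3: increase by 12% => multiply by 112/100
  1441/2 * 112/100 = 20174/25
Final value = 20174/25

20174/25


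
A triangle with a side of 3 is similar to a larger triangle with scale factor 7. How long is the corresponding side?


Similar triangles have proportional sides
Scale factor = 7
Smaller side = 3
Corresponding larger side = 3 * 7
= 21

21


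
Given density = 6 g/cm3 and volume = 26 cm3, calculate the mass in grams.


Using mass = density * volume
Density = 6 g/cm3
Volume = 26 cm3
Mass = 6 * 26
= 156 g

156


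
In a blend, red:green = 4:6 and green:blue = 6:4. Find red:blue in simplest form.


Given a:b = 4:6 and b:c = 6:4
Make b consistent. Multiply first ratio by 6: a:b = 24:36
Multiply second ratio by 6: b:c = 36:24
Now b = 36 in both, so a:b:c = 24:36:24
Therefore a:c = 24:24
Simplify by GCD: a:c = 1:1

1:1


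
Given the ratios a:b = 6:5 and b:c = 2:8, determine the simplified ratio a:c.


Given a:b = 6:5 and b:c = 2:8
Make b consistent. Multiply first ratio by 2: a:b = 12:10
Multiply second ratio by 5: b:c = 10:40
Now b = 10 in both, so a:b:c = 12:10:40
Therefore a:c = 12:40
Simplify by GCD: a:c = 3:10

3:10


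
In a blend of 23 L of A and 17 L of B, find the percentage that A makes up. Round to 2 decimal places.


Volume of A = 23 L
Volume of B = 17 L
Total volume = 23 + 17 = 40 L
Percentage of A = (23/40) * 100
= 57.50%

57.50


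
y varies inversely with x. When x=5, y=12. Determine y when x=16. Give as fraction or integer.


Inverse proportion: y = k/x
Find k: k = 5 * 12 = 60
Compute y at x=16: y = 60/16
y = 15/4

15/4


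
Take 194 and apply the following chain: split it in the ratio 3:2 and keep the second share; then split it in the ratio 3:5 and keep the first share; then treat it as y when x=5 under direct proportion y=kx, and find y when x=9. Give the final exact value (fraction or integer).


Start with 194.
Step 1: Split 3:2, second share = 194 * 2/5 = 388/5
Step 2: Split 3:5, first share = 388/5 * 3/8 = 291/10
Step 3: Direct prop: k = (291/10)/5; new y = k*9 = 291/10*9/5 = 2619/50
Final result = 2619/50

2619/50


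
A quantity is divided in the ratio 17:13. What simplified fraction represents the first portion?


Total parts = 17 + 13 = 30
First part fraction = 17/30
Simplify: 17/30 = 17/30

17/30


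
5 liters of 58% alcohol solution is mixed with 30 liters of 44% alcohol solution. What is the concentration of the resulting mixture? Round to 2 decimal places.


Solute in mixture 1 = 58% of 5 L = 5*58/100 = 29/10 L
Solute in mixture 2 = 44% of 30 L = 30*44/100 = 66/5 L
Total solute = 29/10 + 66/5 = 161/10 L
Total volume = 5 + 30 = 35 L
Final concentration = 161/10/35 * 100 = 46.00%

46.00


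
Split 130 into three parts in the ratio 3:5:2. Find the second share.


Ratio = 3:5:2
Total parts = 3 + 5 + 2 = 10
Value per part = 130 / 10 = 13
First share = 3 * 13 = 39
Middle share = 5 * 13 = 65
Third share = 2 * 13 = 26

65


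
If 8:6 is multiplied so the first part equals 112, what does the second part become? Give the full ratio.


Original ratio: 8:6
First term target: 112
Scale factor = 112 / 8 = 14
Multiply second term: 6 * 14 = 84
Equivalent ratio = 112:84

112:84


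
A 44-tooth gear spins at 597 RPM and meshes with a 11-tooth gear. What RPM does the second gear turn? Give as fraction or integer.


Gear ratio: teeth_A * RPM_A = teeth_B * RPM_B
44 * 597 = 11 * RPM_B
26268 = 11 * RPM_B
RPM_B = 26268 / 11
RPM_B = 2388

2388


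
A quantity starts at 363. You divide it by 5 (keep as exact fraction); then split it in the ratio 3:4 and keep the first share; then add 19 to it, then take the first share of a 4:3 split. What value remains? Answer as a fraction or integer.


Start with 363.
Step 1: Divide by 5: 363 / 5 = 363/5
Step 2: Split 3:4, first share = 363/5 * 3/7 = 1089/35
Step 3: Add 19: 1089/35+19=1754/35; split 4:3 first = 1754/35*4/7 = 7016/245
Final result = 7016/245

7016/245


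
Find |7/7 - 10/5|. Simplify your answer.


Simplify: 7/7 = 1 and 10/5 = 2
Find common denominator: LCD = 1
Convert: 1/1 and 2/1
Difference = |1 - 2|/1 = 1/1
Simplified = 1

1


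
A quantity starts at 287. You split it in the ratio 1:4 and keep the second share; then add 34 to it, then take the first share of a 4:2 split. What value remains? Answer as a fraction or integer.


Start with 287.
Step 1: Split 1:4, second share = 287 * 4/5 = 1148/5
Step 2: Add 34: 1148/5+34=1318/5; split 4:2 first = 1318/5*4/6 = 2636/15
Final result = 2636/15

2636/15


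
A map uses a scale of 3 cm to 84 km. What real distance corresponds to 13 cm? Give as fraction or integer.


Map scale: 3 cm = 84 km
Measured distance on map = 13 cm
Set up proportion: 13 * 84 / 3
= 1092 / 3
= 364 km

364


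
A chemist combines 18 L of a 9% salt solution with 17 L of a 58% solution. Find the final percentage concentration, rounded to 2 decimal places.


Solute in mixture 1 = 9% of 18 L = 18*9/100 = 81/50 L
Solute in mixture 2 = 58% of 17 L = 17*58/100 = 493/50 L
Total solute = 81/50 + 493/50 = 287/25 L
Total volume = 18 + 17 = 35 L
Final concentration = 287/25/35 * 100 = 32.80%

32.80


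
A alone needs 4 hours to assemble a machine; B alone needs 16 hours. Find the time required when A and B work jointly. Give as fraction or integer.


Rate of A = 1/4 job per hour
Rate of B = 1/16 job per hour
Combined rate = 1/4 + 1/16
Find common denominator: (16 + 4)/(4*16) = 20/64
Combined rate = 5/16 job per hour
Time together = 1 / (5/16) = 16/5 hours

16/5


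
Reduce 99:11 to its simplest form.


Find GCD(99, 11)
GCD = 11
Divide both by 11: 99/11 = 9, 11/11 = 1
Simplified ratio = 9:1

9:1


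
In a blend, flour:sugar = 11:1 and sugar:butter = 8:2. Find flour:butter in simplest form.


Given a:b = 11:1 and b:c = 8:2
Make b consistent. Multiply first ratio by 8: a:b = 88:8
Multiply second ratio by 1: b:c = 8:2
Now b = 8 in both, so a:b:c = 88:8:2
Therefore a:c = 88:2
Simplify by GCD: a:c = 44:1

44:1


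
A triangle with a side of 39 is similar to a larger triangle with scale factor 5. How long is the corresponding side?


Similar triangles have proportional sides
Scale factor = 5
Smaller side = 39
Corresponding larger side = 39 * 5
= 195

195


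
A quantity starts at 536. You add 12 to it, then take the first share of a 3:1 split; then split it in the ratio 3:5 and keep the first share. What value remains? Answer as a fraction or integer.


Start with 536.
Step 1: Add 12: 536+12=548; split 3:1 first = 548*3/4 = 411
Step 2: Split 3:5, first share = 411 * 3/8 = 1233/8
Final result = 1233/8

1233/8


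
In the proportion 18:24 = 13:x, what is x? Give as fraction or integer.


Setting up: 18/24 = 13/x
Cross multiply: 18 * x = 24 * 13
18x = 312
x = 312/18
x = 52/3

52/3


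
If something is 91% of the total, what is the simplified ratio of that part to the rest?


Part = 91%, Remainder = 9%
Ratio = 91:9
GCD(91, 9) = 1
Simplify: 91:9 = 91:9

91:9


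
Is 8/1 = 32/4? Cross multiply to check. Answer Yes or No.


Cross multiply to check 8/1 = 32/4
Left cross product: 8 * 4 = 32
Right cross product: 1 * 32 = 32
32 = 32
Equal, so proportions match => Yes

Yes


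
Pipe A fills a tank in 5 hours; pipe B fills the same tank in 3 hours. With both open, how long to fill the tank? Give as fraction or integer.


Rate of A = 1/5 job per hour
Rate of B = 1/3 job per hour
Combined rate = 1/5 + 1/3
Find common denominator: (3 + 5)/(5*3) = 8/15
Combined rate = 8/15 job per hour
Time together = 1 / (8/15) = 15/8 hours

15/8


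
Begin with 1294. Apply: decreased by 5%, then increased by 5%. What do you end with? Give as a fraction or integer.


Start: 1294
Step 1: decrease by 5% => multiply by 95/100
  1294 * 95/100 = 12293/10
Step 2: increase by 5% => multiply by 105/100
  12293/10 * 105/100 = 258153/200
Final value = 258153/200

258153/200


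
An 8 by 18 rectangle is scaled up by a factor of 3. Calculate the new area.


Original dimensions: 8 x 18
Enlargement factor = 3
New width = 8 * 3 = 24
New height = 18 * 3 = 54
New area = 24 * 54 = 1296

1296


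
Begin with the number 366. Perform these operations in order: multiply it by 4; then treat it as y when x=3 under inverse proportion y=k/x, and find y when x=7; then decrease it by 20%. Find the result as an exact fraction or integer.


Start with 366.
Step 1: Multiply by 4: 366 * 4 = 1464
Step 2: Inverse prop: k = (1464)*3; new y = k/7 = 1464*3/7 = 4392/7
Step 3: Decrease by 20%: 4392/7 * 80/100 = 17568/35
Final result = 17568/35

17568/35


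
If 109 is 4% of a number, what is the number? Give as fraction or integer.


Given: 109 is 4% of the whole
Set up: 109 = 4/100 * whole
whole = 109 * 100 / 4
whole = 10900 / 4
whole = 2725

2725


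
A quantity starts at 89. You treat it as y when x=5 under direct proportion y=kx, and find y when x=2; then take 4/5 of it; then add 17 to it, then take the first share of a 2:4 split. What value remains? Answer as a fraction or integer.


Start with 89.
Step 1: Direct prop: k = (89)/5; new y = k*2 = 89*2/5 = 178/5
Step 2: Take 4/5: 178/5 * 4/5 = 712/25
Step 3: Add 17: 712/25+17=1137/25; split 2:4 first = 1137/25*2/6 = 379/25
Final result = 379/25

379/25


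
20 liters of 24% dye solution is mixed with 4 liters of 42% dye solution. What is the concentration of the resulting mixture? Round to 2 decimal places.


Solute in mixture 1 = 24% of 20 L = 20*24/100 = 24/5 L
Solute in mixture 2 = 42% of 4 L = 4*42/100 = 42/25 L
Total solute = 24/5 + 42/25 = 162/25 L
Total volume = 20 + 4 = 24 L
Final concentration = 162/25/24 * 100 = 27.00%

27.00


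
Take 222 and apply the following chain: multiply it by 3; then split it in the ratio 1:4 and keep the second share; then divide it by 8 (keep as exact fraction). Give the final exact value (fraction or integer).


Start with 222.
Step 1: Multiply by 3: 222 * 3 = 666
Step 2: Split 1:4, second share = 666 * 4/5 = 2664/5
Step 3: Divide by 8: 2664/5 / 8 = 333/5
Final result = 333/5

333/5


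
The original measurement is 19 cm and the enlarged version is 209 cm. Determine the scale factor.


Original length = 19 cm
Scaled length = 209 cm
Scale factor = 209 / 19
= 11

11


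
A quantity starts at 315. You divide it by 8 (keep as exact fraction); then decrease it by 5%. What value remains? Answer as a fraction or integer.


Start with 315.
Step 1: Divide by 8: 315 / 8 = 315/8
Step 2: Decrease by 5%: 315/8 * 95/100 = 1197/32
Final result = 1197/32

1197/32


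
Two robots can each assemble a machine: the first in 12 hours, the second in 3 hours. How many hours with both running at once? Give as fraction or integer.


Rate of A = 1/12 job per hour
Rate of B = 1/3 job per hour
Combined rate = 1/12 + 1/3
Find common denominator: (3 + 12)/(12*3) = 15/36
Combined rate = 5/12 job per hour
Time together = 1 / (5/12) = 12/5 hours

12/5


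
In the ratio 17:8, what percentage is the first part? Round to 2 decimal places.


Total parts = 17 + 8 = 25
First part fraction = 17/25
Percentage = (17/25) * 100
= 0.68 * 100
= 68.00%

68.00


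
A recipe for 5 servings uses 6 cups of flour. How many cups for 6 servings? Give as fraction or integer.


Original: 6 cups for 5 servings
Target servings = 6
Scaling factor = 6/5
New amount = 6 * 6/5
= 36/5
= 36/5 cups

36/5


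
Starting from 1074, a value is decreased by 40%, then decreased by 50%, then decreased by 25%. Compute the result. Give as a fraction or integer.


Start: 1074
Step 1: decrease by 40% => multiply by 60/100
  1074 * 60/100 = 3222/5
Step 2: decrease by 50% => multiply by 50/100
  3222/5 * 50/100 = 1611/5
Step 3: decrease by 25% => multiply by 75/100
  1611/5 * 75/100 = 4833/20
Final value = 4833/20

4833/20


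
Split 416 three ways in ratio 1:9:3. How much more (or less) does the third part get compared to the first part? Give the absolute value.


Total parts = 1 + 9 + 3 = 13
Value per part = 416 / 13 = 32
Shares: 1*32=32, 9*32=288, 3*32=96
Third share = 96, first share = 32
Difference = |96 - 32| = 64

64


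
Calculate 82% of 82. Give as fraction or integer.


Compute 82% of 82
Convert percentage: 82% = 82/100
Multiply: 82 * 82/100
= 6724/100
= 1681/25

1681/25


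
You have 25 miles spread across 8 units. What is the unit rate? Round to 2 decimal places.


Total miles = 25
Number of units = 8
Unit rate = 25 / 8
= 3.13 miles per unit

3.13


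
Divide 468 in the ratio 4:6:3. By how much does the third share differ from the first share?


Total parts = 4 + 6 + 3 = 13
Value per part = 468 / 13 = 36
Shares: 4*36=144, 6*36=216, 3*36=108
Third share = 108, first share = 144
Difference = |108 - 144| = 36

36


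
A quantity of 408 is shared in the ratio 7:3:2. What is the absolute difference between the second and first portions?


Total parts = 7 + 3 + 2 = 12
Value per part = 408 / 12 = 34
Shares: 7*34=238, 3*34=102, 2*34=68
Second share = 102, first share = 238
Difference = |102 - 238| = 136

136


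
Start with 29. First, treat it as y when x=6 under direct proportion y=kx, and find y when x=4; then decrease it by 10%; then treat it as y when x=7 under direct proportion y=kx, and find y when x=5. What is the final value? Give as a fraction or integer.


Start with 29.
Step 1: Direct prop: k = (29)/6; new y = k*4 = 29*4/6 = 58/3
Step 2: Decrease by 10%: 58/3 * 90/100 = 87/5
Step 3: Direct prop: k = (87/5)/7; new y = k*5 = 87/5*5/7 = 87/7
Final result = 87/7

87/7


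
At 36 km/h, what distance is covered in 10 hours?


Using distance = speed * time
Speed = 36 km/h
Time = 10 hours
Distance = 36 * 10
= 360 km

360


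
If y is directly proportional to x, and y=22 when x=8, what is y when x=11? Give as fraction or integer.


Direct proportion: y = kx
Find k: k = 22/8 = 11/4
Compute y at x=11: y = 11/4 * 11
y = 121/4

121/4


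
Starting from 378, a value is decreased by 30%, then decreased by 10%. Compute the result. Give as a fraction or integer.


Start: 378
Step 1: decrease by 30% => multiply by 70/100
  378 * 70/100 = 1323/5
Step 2: decrease by 10% => multiply by 90/100
  1323/5 * 90/100 = 11907/50
Final value = 11907/50

11907/50


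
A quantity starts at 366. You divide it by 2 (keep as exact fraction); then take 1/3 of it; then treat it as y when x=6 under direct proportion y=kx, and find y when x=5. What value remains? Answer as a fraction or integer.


Start with 366.
Step 1: Divide by 2: 366 / 2 = 183
Step 2: Take 1/3: 183 * 1/3 = 61
Step 3: Direct prop: k = (61)/6; new y = k*5 = 61*5/6 = 305/6
Final result = 305/6

305/6


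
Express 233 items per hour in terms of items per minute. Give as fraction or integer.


Converting from per hour to per minute
Rate = 233 items per hour
Divide by 60: 233/60
= 233/60 items per minute

233/60


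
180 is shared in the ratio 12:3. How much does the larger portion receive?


Total parts = 12 + 3 = 15
Value per part = 180 / 15 = 12
First share = 12 * 12 = 144
Second share = 3 * 12 = 36
Larger share = 144

144


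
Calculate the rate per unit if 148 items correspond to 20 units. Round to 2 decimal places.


Total items = 148
Number of units = 20
Unit rate = 148 / 20
= 7.40 items per unit

7.40


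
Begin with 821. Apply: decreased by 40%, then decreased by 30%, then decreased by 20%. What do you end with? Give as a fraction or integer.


Start: 821
Step 1: decrease by 40% => multiply by 60/100
  821 * 60/100 = 2463/5
Step 2: decrease by 30% => multiply by 70/100
  2463/5 * 70/100 = 17241/50
Step 3: decrease by 20% => multiply by 80/100
  17241/50 * 80/100 = 34482/125
Final value = 34482/125

34482/125


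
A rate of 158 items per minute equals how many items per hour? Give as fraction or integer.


Converting from per minute to per hour
Rate = 158 items per minute
Multiply by 60: 158 * 60
= 9480 items per hour

9480


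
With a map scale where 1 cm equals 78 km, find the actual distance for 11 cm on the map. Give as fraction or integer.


Map scale: 1 cm = 78 km
Measured distance on map = 11 cm
Set up proportion: 11 * 78 / 1
= 858 / 1
= 858 km

858


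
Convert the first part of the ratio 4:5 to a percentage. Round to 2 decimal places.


Total parts = 4 + 5 = 9
First part fraction = 4/9
Percentage = (4/9) * 100
= 0.444444 * 100
= 44.44%

44.44


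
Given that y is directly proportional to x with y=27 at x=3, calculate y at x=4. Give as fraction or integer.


Direct proportion: y = kx
Find k: k = 27/3 = 9
Compute y at x=4: y = 9 * 4
y = 36

36


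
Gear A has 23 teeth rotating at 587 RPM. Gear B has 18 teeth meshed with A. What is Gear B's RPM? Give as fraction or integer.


Gear ratio: teeth_A * RPM_A = teeth_B * RPM_B
23 * 587 = 18 * RPM_B
13501 = 18 * RPM_B
RPM_B = 13501 / 18
RPM_B = 13501/18

13501/18


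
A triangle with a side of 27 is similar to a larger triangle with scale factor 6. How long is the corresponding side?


Similar triangles have proportional sides
Scale factor = 6
Smaller side = 27
Corresponding larger side = 27 * 6
= 162

162


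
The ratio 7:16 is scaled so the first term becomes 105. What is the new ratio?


Original ratio: 7:16
First term target: 105
Scale factor = 105 / 7 = 15
Multiply second term: 16 * 15 = 240
Equivalent ratio = 105:240

105:240


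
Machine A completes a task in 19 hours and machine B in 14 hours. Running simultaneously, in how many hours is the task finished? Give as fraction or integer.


Rate of A = 1/19 job per hour
Rate of B = 1/14 job per hour
Combined rate = 1/19 + 1/14
Find common denominator: (14 + 19)/(19*14) = 33/266
Combined rate = 33/266 job per hour
Time together = 1 / (33/266) = 266/33 hours

266/33


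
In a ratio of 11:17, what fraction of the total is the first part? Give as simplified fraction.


Total parts = 11 + 17 = 28
First part fraction = 11/28
Simplify: 11/28 = 11/28

11/28


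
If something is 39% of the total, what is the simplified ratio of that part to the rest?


Part = 39%, Remainder = 61%
Ratio = 39:61
GCD(39, 61) = 1
Simplify: 39:61 = 39:61

39:61


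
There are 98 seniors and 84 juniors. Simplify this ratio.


Find GCD(98, 84)
GCD = 14
Divide both by 14: 98/14 = 7, 84/14 = 6
Simplified ratio = 7:6

7:6


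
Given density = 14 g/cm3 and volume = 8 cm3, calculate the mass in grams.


Using mass = density * volume
Density = 14 g/cm3
Volume = 8 cm3
Mass = 14 * 8
= 112 g

112


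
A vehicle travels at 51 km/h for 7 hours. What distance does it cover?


Using distance = speed * time
Speed = 51 km/h
Time = 7 hours
Distance = 51 * 7
= 357 km

357


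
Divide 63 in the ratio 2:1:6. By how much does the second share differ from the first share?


Total parts = 2 + 1 + 6 = 9
Value per part = 63 / 9 = 7
Shares: 2*7=14, 1*7=7, 6*7=42
Second share = 7, first share = 14
Difference = |7 - 14| = 7

7


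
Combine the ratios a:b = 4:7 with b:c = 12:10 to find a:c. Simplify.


Given a:b = 4:7 and b:c = 12:10
Make b consistent. Multiply first ratio by 12: a:b = 48:84
Multiply second ratio by 7: b:c = 84:70
Now b = 84 in both, so a:b:c = 48:84:70
Therefore a:c = 48:70
Simplify by GCD: a:c = 24:35

24:35


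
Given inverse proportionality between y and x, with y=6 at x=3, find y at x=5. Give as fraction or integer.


Inverse proportion: y = k/x
Find k: k = 3 * 6 = 18
Compute y at x=5: y = 18/5
y = 18/5

18/5


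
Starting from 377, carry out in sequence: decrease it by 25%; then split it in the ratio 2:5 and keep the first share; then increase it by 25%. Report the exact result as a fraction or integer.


Start with 377.
Step 1: Decrease by 25%: 377 * 75/100 = 1131/4
Step 2: Split 2:5, first share = 1131/4 * 2/7 = 1131/14
Step 3: Increase by 25%: 1131/14 * 125/100 = 5655/56
Final result = 5655/56

5655/56


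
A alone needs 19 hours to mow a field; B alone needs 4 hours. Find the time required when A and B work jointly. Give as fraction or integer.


Rate of A = 1/19 job per hour
Rate of B = 1/4 job per hour
Combined rate = 1/19 + 1/4
Find common denominator: (4 + 19)/(19*4) = 23/76
Combined rate = 23/76 job per hour
Time together = 1 / (23/76) = 76/23 hours

76/23


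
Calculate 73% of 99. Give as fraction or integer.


Compute 73% of 99
Convert percentage: 73% = 73/100
Multiply: 99 * 73/100
= 7227/100
= 7227/100

7227/100


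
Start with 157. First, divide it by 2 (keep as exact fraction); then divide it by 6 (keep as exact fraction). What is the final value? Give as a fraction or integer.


Start with 157.
Step 1: Divide by 2: 157 / 2 = 157/2
Step 2: Divide by 6: 157/2 / 6 = 157/12
Final result = 157/12

157/12


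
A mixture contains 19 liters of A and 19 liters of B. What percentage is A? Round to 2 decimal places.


Volume of A = 19 L
Volume of B = 19 L
Total volume = 19 + 19 = 38 L
Percentage of A = (19/38) * 100
= 50.00%

50.00


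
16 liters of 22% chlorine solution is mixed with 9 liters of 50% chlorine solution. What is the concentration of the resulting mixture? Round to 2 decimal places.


Solute in mixture 1 = 22% of 16 L = 16*22/100 = 88/25 L
Solute in mixture 2 = 50% of 9 L = 9*50/100 = 9/2 L
Total solute = 88/25 + 9/2 = 401/50 L
Total volume = 16 + 9 = 25 L
Final concentration = 401/50/25 * 100 = 32.08%

32.08


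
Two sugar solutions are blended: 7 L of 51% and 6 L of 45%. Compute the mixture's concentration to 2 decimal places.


Solute in mixture 1 = 51% of 7 L = 7*51/100 = 357/100 L
Solute in mixture 2 = 45% of 6 L = 6*45/100 = 27/10 L
Total solute = 357/100 + 27/10 = 627/100 L
Total volume = 7 + 6 = 13 L
Final concentration = 627/100/13 * 100 = 48.23%

48.23


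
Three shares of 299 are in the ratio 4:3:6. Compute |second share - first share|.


Total parts = 4 + 3 + 6 = 13
Value per part = 299 / 13 = 23
Shares: 4*23=92, 3*23=69, 6*23=138
Second share = 69, first share = 92
Difference = |69 - 92| = 23

23


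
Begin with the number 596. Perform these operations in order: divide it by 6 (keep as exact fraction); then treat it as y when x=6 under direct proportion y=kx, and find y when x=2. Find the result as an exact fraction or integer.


Start with 596.
Step 1: Divide by 6: 596 / 6 = 298/3
Step 2: Direct prop: k = (298/3)/6; new y = k*2 = 298/3*2/6 = 298/9
Final result = 298/9

298/9


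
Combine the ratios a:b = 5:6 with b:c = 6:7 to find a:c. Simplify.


Given a:b = 5:6 and b:c = 6:7
Make b consistent. Multiply first ratio by 6: a:b = 30:36
Multiply second ratio by 6: b:c = 36:42
Now b = 36 in both, so a:b:c = 30:36:42
Therefore a:c = 30:42
Simplify by GCD: a:c = 5:7

5:7


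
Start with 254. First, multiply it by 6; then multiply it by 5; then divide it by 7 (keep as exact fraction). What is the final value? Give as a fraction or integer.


Start with 254.
Step 1: Multiply by 6: 254 * 6 = 1524
Step 2: Multiply by 5: 1524 * 5 = 7620
Step 3: Divide by 7: 7620 / 7 = 7620/7
Final result = 7620/7

7620/7


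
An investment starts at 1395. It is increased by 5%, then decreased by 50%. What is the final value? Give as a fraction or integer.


Start: 1395
Step 1: increase by 5% => multiply by 105/100
  1395 * 105/100 = 5859/4
Step 2: decrease by 50% => multiply by 50/100
  5859/4 * 50/100 = 5859/8
Final value = 5859/8

5859/8


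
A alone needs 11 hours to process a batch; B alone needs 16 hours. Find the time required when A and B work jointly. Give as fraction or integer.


Rate of A = 1/11 job per hour
Rate of B = 1/16 job per hour
Combined rate = 1/11 + 1/16
Find common denominator: (16 + 11)/(11*16) = 27/176
Combined rate = 27/176 job per hour
Time together = 1 / (27/176) = 176/27 hours

176/27


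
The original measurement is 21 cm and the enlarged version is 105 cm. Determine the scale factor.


Original length = 21 cm
Scaled length = 105 cm
Scale factor = 105 / 21
= 5

5


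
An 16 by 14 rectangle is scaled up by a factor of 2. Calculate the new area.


Original dimensions: 16 x 14
Enlargement factor = 2
New width = 16 * 2 = 32
New height = 14 * 2 = 28
New area = 32 * 28 = 896

896


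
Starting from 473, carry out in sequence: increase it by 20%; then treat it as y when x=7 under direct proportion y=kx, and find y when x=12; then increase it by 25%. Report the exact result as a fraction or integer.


Start with 473.
Step 1: Increase by 20%: 473 * 120/100 = 2838/5
Step 2: Direct prop: k = (2838/5)/7; new y = k*12 = 2838/5*12/7 = 34056/35
Step 3: Increase by 25%: 34056/35 * 125/100 = 8514/7
Final result = 8514/7

8514/7


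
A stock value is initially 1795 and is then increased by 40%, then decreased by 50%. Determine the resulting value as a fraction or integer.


Start: 1795
Step 1: increase by 40% => multiply by 140/100
  1795 * 140/100 = 2513
Step 2: decrease by 50% => multiply by 50/100
  2513 * 50/100 = 2513/2
Final value = 2513/2

2513/2


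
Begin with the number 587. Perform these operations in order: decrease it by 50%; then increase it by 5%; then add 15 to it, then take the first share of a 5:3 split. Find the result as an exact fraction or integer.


Start with 587.
Step 1: Decrease by 50%: 587 * 50/100 = 587/2
Step 2: Increase by 5%: 587/2 * 105/100 = 12327/40
Step 3: Add 15: 12327/40+15=12927/40; split 5:3 first = 12927/40*5/8 = 12927/64
Final result = 12927/64

12927/64


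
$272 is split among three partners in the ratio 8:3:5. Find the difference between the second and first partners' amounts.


Total parts = 8 + 3 + 5 = 16
Value per part = 272 / 16 = 17
Shares: 8*17=136, 3*17=51, 5*17=85
Second share = 51, first share = 136
Difference = |51 - 136| = 85

85


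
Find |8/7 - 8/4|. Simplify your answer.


Simplify: 8/7 = 8/7 and 8/4 = 2
Find common denominator: LCD = 7
Convert: 8/7 and 14/7
Difference = |8 - 14|/7 = 6/7
Simplified = 6/7

6/7


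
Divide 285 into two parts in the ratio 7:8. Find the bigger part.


Total parts = 7 + 8 = 15
Value per part = 285 / 15 = 19
First share = 7 * 19 = 133
Second share = 8 * 19 = 152
Larger share = 152

152


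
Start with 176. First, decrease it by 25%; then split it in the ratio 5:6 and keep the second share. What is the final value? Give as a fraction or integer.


Start with 176.
Step 1: Decrease by 25%: 176 * 75/100 = 132
Step 2: Split 5:6, second share = 132 * 6/11 = 72
Final result = 72

72


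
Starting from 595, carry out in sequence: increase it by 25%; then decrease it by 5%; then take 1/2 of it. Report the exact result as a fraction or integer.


Start with 595.
Step 1: Increase by 25%: 595 * 125/100 = 2975/4
Step 2: Decrease by 5%: 2975/4 * 95/100 = 11305/16
Step 3: Take 1/2: 11305/16 * 1/2 = 11305/32
Final result = 11305/32

11305/32


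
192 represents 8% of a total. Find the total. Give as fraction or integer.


Given: 192 is 8% of the whole
Set up: 192 = 8/100 * whole
whole = 192 * 100 / 8
whole = 19200 / 8
whole = 2400

2400
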